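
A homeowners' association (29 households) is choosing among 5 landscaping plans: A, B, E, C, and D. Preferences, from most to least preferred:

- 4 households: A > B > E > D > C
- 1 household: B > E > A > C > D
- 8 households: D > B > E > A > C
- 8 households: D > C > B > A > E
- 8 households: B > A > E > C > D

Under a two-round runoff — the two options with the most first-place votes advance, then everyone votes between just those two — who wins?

Round 1 first-place votes: A 4, B 9, E 0, C 0, D 16.
D and B advance.
Runoff: D is preferred to B by 16 voters; B by 13.
D wins the runoff.

D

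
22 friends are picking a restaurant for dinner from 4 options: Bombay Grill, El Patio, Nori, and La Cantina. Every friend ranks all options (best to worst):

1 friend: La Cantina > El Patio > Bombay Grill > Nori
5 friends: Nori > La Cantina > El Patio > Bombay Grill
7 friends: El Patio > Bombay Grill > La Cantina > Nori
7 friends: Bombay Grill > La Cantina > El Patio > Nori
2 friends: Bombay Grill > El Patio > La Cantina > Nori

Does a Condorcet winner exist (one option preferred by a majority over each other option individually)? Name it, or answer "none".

none

Checking pairwise contests:
El Patio beats Bombay Grill 13–9.
La Cantina beats El Patio 13–9.
Bombay Grill beats Nori 17–5.
Bombay Grill beats La Cantina 16–6.
Every option loses at least one head-to-head, so there is no Condorcet winner.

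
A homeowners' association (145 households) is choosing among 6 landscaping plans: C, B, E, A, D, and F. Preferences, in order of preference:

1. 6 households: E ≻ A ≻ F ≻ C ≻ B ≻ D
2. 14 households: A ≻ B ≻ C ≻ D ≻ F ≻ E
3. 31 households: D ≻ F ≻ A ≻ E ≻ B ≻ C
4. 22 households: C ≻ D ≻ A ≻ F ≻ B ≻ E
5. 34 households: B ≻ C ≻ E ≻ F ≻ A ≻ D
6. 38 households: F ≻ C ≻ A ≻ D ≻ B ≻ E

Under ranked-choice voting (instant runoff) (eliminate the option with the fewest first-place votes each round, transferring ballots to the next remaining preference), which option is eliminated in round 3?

C

Round 1: C 22, B 34, E 6, A 14, D 31, F 38. Eliminate E.
Round 2: C 22, B 34, A 20, D 31, F 38. Eliminate A.
Round 3: C 22, B 48, D 31, F 44. Eliminate C.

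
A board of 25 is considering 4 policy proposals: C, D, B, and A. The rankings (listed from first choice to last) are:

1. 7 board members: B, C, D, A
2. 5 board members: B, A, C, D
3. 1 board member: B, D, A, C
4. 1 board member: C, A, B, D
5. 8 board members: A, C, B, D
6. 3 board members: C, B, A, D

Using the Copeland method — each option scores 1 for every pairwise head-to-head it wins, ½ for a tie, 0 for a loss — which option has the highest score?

B

C: beats D; loses to B and A → score 1.
D: loses to C, B, and A → score 0.
B: beats C, D, and A → score 3.
A: beats C and D; loses to B → score 2.
B has the best pairwise record.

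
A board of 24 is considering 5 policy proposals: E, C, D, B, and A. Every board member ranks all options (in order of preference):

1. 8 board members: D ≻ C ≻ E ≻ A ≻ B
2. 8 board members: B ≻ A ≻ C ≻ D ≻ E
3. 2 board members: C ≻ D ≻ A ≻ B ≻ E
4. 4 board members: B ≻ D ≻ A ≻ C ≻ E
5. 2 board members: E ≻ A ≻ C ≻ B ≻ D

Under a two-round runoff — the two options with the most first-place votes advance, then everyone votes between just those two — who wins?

Round 1 first-place votes: E 2, C 2, D 8, B 12, A 0.
B and D advance.
Runoff: B is preferred to D by 14 voters; D by 10.
B wins the runoff.

B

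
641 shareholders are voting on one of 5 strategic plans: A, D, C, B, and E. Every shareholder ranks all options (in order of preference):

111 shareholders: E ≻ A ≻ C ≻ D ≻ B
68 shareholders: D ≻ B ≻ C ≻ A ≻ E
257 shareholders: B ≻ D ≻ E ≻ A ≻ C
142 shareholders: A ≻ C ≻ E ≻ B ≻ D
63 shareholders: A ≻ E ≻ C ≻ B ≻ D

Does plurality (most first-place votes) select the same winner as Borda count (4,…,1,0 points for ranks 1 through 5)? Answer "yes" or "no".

Plurality — first-place votes: A 205, D 68, C 0, B 257, E 111. Winner: B.
Borda — scores: A 1478, D 1154, C 910, B 1437, E 1431. Winner: A.
The two methods disagree.

no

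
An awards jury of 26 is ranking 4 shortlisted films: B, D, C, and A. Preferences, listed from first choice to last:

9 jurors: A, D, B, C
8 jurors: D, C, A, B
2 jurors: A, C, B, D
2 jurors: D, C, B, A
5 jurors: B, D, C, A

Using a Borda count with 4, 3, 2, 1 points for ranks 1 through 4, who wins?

B: 9·2 + 8·1 + 2·2 + 2·2 + 5·4 = 54
D: 9·3 + 8·4 + 2·1 + 2·4 + 5·3 = 84
C: 9·1 + 8·3 + 2·3 + 2·3 + 5·2 = 55
A: 9·4 + 8·2 + 2·4 + 2·1 + 5·1 = 67
D has the highest Borda score (84).

D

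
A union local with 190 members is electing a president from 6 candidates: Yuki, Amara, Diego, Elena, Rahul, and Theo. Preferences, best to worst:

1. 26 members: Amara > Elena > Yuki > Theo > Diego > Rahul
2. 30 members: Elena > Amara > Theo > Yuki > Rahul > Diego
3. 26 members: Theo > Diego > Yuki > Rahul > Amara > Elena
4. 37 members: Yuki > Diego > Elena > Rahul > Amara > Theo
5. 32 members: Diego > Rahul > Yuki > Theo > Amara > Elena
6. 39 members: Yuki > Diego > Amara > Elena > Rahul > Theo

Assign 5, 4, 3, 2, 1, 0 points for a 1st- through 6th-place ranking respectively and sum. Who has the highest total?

Yuki

Yuki: 26·3 + 30·2 + 26·3 + 37·5 + 32·3 + 39·5 = 692
Amara: 26·5 + 30·4 + 26·1 + 37·1 + 32·1 + 39·3 = 462
Diego: 26·1 + 30·0 + 26·4 + 37·4 + 32·5 + 39·4 = 594
Elena: 26·4 + 30·5 + 26·0 + 37·3 + 32·0 + 39·2 = 443
Rahul: 26·0 + 30·1 + 26·2 + 37·2 + 32·4 + 39·1 = 323
Theo: 26·2 + 30·3 + 26·5 + 37·0 + 32·2 + 39·0 = 336
Yuki has the highest Borda score (692).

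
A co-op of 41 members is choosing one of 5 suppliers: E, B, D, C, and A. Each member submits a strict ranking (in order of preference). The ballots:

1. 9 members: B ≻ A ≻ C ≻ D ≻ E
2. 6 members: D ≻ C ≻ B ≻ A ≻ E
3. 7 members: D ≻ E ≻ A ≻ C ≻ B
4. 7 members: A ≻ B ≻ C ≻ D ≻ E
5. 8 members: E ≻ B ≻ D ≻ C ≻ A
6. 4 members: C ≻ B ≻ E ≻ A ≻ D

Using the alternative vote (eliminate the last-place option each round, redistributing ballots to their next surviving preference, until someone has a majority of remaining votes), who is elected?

Round 1: E 8, B 9, D 13, C 4, A 7. Eliminate C.
Round 2: E 8, B 13, D 13, A 7. Eliminate A.
Round 3: E 8, B 20, D 13. Eliminate E.
Round 4: B 28, D 13. B has a majority.

B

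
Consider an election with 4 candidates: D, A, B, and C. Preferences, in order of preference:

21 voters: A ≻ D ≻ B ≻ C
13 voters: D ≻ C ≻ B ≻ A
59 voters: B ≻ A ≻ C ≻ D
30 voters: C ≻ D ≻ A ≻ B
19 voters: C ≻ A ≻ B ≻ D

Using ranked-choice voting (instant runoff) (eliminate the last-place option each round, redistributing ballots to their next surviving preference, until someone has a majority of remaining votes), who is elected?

B

Round 1: D 13, A 21, B 59, C 49. Eliminate D.
Round 2: A 21, B 59, C 62. Eliminate A.
Round 3: B 80, C 62. B has a majority.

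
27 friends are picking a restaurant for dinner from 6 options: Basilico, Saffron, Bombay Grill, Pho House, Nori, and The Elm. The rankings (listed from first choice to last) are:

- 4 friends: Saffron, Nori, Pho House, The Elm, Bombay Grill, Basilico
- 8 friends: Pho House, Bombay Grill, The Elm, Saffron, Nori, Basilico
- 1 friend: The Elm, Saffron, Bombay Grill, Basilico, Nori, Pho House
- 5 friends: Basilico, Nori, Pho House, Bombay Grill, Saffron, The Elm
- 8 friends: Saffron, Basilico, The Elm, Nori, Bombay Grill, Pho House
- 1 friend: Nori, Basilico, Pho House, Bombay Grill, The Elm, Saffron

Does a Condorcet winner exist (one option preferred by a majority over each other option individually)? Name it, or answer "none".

none

Checking pairwise contests:
Saffron beats Basilico 21–6.
Bombay Grill beats Saffron 14–13.
Basilico beats Bombay Grill 14–13.
Basilico beats Pho House 15–12.
Basilico beats Nori 14–13.
Basilico beats The Elm 14–13.
Every option loses at least one head-to-head, so there is no Condorcet winner.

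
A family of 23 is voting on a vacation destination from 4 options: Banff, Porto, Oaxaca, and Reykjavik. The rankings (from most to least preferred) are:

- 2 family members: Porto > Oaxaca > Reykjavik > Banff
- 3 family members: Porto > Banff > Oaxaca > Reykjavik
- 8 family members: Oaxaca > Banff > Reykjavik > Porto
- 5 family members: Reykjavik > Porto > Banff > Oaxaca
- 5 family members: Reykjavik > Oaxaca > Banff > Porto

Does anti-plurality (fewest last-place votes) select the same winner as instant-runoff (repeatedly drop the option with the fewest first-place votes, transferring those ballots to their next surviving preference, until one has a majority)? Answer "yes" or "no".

Anti-plurality — last-place votes: Banff 2, Porto 13, Oaxaca 5, Reykjavik 3. Winner: Banff.
Instant-runoff — R1 Banff 0, Porto 5, Oaxaca 8, Reykjavik 10 (Banff out); R2 Porto 5, Oaxaca 8, Reykjavik 10 (Porto out); R3 Oaxaca 13, Reykjavik 10 (Oaxaca winner). Winner: Oaxaca.
The two methods disagree.

no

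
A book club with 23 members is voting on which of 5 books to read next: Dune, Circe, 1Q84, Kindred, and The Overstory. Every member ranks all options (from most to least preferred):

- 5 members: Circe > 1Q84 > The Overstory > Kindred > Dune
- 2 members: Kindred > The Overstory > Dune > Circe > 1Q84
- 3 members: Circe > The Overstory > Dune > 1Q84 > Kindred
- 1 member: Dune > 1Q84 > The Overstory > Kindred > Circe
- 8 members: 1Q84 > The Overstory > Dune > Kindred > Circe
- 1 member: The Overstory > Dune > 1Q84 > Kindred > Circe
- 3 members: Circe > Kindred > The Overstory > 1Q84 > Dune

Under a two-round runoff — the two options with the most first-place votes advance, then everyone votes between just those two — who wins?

Circe

Round 1 first-place votes: Dune 1, Circe 11, 1Q84 8, Kindred 2, The Overstory 1.
Circe and 1Q84 advance.
Runoff: Circe is preferred to 1Q84 by 13 voters; 1Q84 by 10.
Circe wins the runoff.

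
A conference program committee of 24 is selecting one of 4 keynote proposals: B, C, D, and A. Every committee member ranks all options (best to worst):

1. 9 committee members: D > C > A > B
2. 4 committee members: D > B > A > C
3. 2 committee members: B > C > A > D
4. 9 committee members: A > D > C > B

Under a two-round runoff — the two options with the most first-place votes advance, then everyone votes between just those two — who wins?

D

Round 1 first-place votes: B 2, C 0, D 13, A 9.
D and A advance.
Runoff: D is preferred to A by 13 voters; A by 11.
D wins the runoff.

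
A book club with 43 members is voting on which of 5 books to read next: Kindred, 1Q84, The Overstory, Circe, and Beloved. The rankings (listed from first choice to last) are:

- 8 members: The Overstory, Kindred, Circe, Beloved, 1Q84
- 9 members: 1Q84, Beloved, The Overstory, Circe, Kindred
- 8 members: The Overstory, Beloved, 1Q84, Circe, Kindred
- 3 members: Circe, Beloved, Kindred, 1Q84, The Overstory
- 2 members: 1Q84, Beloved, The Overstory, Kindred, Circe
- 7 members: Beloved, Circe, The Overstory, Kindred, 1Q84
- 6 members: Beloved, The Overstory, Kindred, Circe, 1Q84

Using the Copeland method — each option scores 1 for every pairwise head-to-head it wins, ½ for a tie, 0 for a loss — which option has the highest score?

Kindred: beats 1Q84; loses to The Overstory, Circe, and Beloved → score 1.
1Q84: loses to Kindred, The Overstory, Circe, and Beloved → score 0.
The Overstory: beats Kindred, 1Q84, and Circe; loses to Beloved → score 3.
Circe: beats Kindred and 1Q84; loses to The Overstory and Beloved → score 2.
Beloved: beats Kindred, 1Q84, The Overstory, and Circe → score 4.
Beloved has the best pairwise record.

Beloved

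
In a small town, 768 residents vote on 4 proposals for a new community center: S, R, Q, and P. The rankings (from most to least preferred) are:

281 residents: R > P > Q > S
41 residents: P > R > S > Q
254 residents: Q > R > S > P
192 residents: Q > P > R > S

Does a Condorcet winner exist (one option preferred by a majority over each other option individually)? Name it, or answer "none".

Q vs S: 727–41 for Q.
Q vs R: 446–322 for Q.
Q vs P: 446–322 for Q.
Q beats every other option head-to-head.

Q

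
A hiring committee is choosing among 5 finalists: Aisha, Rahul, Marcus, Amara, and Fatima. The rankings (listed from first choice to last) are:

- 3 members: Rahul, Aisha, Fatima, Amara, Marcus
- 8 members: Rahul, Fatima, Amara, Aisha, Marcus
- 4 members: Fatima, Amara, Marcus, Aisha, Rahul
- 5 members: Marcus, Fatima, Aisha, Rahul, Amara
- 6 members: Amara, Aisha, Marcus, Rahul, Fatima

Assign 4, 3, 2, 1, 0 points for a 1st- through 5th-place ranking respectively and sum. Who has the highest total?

Aisha: 3·3 + 8·1 + 4·1 + 5·2 + 6·3 = 49
Rahul: 3·4 + 8·4 + 4·0 + 5·1 + 6·1 = 55
Marcus: 3·0 + 8·0 + 4·2 + 5·4 + 6·2 = 40
Amara: 3·1 + 8·2 + 4·3 + 5·0 + 6·4 = 55
Fatima: 3·2 + 8·3 + 4·4 + 5·3 + 6·0 = 61
Fatima has the highest Borda score (61).

Fatima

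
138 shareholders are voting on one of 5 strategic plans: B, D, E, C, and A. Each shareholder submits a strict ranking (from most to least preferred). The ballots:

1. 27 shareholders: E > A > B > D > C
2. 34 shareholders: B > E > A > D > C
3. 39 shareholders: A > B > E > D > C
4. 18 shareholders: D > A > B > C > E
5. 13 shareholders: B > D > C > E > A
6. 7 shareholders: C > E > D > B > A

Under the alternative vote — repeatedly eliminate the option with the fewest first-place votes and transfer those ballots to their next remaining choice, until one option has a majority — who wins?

A

Round 1: B 47, D 18, E 27, C 7, A 39. Eliminate C.
Round 2: B 47, D 18, E 34, A 39. Eliminate D.
Round 3: B 47, E 34, A 57. Eliminate E.
Round 4: B 54, A 84. A has a majority.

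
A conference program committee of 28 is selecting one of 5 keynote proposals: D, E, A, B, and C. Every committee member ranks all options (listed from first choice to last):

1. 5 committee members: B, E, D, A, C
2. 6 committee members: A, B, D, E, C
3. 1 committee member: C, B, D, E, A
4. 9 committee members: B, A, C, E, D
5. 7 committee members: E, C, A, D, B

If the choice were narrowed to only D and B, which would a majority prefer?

Voters preferring D to B: 7; preferring B to D: 21.
B wins the head-to-head.

B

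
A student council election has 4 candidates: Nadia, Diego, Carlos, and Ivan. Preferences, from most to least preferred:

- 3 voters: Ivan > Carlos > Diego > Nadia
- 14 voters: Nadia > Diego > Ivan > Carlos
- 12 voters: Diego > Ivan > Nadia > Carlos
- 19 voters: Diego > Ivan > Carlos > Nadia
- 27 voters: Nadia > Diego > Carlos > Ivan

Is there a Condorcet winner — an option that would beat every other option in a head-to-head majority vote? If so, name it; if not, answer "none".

Nadia

Nadia vs Diego: 41–34 for Nadia.
Nadia vs Carlos: 53–22 for Nadia.
Nadia vs Ivan: 41–34 for Nadia.
Nadia beats every other option head-to-head.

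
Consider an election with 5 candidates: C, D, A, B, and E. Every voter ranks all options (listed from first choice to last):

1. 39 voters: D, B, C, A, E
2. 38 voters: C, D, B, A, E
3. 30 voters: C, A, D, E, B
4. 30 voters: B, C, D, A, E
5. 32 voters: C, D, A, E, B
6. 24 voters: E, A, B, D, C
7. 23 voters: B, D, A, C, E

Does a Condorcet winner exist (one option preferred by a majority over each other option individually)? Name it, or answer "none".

none

Checking pairwise contests:
B beats C 116–100.
C beats D 130–86.
C beats A 169–47.
D beats B 139–77.
C beats E 192–24.
Every option loses at least one head-to-head, so there is no Condorcet winner.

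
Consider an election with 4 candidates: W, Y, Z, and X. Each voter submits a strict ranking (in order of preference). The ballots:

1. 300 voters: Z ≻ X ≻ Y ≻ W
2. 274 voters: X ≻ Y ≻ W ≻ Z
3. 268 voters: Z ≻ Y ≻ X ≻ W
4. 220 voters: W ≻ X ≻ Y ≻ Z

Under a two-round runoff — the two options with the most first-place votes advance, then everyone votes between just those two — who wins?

Round 1 first-place votes: W 220, Y 0, Z 568, X 274.
Z and X advance.
Runoff: Z is preferred to X by 568 voters; X by 494.
Z wins the runoff.

Z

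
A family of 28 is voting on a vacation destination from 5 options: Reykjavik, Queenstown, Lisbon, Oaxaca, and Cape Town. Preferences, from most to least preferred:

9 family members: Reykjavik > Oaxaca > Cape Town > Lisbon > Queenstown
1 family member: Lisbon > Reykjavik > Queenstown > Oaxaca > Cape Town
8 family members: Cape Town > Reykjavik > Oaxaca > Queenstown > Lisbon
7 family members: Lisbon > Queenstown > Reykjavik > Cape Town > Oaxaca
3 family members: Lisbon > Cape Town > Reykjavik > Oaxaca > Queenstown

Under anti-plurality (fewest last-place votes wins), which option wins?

Reykjavik

Last-place votes: Reykjavik 0, Queenstown 12, Lisbon 8, Oaxaca 7, Cape Town 1.
Reykjavik is ranked last by the fewest voters, so Reykjavik wins.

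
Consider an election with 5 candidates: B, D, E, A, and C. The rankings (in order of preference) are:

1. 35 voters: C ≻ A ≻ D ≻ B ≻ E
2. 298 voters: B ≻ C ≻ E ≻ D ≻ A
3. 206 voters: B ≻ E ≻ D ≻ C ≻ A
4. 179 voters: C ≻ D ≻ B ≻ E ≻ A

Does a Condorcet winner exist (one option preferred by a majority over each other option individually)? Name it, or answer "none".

B vs D: 504–214 for B.
B vs E: 718–0 for B.
B vs A: 683–35 for B.
B vs C: 504–214 for B.
B beats every other option head-to-head.

B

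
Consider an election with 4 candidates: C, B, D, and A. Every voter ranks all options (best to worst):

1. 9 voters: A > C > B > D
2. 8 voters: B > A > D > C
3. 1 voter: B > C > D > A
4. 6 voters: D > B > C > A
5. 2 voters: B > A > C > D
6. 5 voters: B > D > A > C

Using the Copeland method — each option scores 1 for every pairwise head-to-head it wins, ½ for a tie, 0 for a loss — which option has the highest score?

B

C: loses to B, D, and A → score 0.
B: beats C, D, and A → score 3.
D: beats C; loses to B and A → score 1.
A: beats C and D; loses to B → score 2.
B has the best pairwise record.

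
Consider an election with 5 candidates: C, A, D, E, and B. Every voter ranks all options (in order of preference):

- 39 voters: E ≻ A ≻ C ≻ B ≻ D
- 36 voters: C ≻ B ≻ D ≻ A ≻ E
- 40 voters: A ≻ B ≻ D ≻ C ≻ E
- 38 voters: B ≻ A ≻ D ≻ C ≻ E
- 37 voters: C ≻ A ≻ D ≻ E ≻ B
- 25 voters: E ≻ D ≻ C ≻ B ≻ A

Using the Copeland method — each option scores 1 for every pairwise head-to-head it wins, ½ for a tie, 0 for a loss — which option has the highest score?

A

C: beats D, E, and B; loses to A → score 3.
A: beats C, D, E, and B → score 4.
D: beats E; loses to C, A, and B → score 1.
E: loses to C, A, D, and B → score 0.
B: beats D and E; loses to C and A → score 2.
A has the best pairwise record.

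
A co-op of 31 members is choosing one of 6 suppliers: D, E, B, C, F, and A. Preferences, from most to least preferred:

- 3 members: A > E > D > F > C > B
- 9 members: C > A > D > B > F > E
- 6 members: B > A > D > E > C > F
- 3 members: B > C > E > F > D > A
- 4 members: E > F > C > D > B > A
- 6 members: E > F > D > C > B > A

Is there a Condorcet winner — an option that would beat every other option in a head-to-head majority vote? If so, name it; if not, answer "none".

Checking pairwise contests:
E beats D 16–15.
B beats E 18–13.
D beats B 22–9.
E beats C 19–12.
D beats F 18–13.
B beats A 19–12.
Every option loses at least one head-to-head, so there is no Condorcet winner.

none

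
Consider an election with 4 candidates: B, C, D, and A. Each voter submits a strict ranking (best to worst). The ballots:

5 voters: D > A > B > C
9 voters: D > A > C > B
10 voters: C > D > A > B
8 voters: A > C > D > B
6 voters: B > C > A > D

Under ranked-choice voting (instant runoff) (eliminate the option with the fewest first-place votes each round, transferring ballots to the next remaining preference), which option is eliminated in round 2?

A

Round 1: B 6, C 10, D 14, A 8. Eliminate B.
Round 2: C 16, D 14, A 8. Eliminate A.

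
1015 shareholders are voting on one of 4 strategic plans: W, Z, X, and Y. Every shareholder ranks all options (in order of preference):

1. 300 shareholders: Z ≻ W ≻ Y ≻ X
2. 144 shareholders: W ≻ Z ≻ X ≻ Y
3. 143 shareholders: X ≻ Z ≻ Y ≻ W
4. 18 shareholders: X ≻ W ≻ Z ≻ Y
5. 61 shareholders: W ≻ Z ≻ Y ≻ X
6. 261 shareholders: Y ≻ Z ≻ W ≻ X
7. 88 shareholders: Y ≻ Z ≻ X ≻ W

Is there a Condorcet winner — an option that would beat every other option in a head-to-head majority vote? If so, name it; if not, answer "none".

Z

Z vs W: 792–223 for Z.
Z vs X: 854–161 for Z.
Z vs Y: 666–349 for Z.
Z beats every other option head-to-head.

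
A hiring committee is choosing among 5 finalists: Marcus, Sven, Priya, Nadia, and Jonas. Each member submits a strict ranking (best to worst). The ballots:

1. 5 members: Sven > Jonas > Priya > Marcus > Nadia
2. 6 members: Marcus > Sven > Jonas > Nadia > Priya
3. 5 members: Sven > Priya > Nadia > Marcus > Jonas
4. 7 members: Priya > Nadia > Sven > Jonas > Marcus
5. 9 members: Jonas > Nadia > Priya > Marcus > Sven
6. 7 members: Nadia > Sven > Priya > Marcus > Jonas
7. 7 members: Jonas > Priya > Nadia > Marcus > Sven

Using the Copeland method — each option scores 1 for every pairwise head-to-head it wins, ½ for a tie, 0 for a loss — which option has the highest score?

Jonas

Marcus: loses to Sven, Priya, Nadia, and Jonas → score 0.
Sven: beats Marcus and Jonas; ties Priya; loses to Nadia → score 2.5.
Priya: beats Marcus and Nadia; ties Sven; loses to Jonas → score 2.5.
Nadia: beats Marcus and Sven; loses to Priya and Jonas → score 2.
Jonas: beats Marcus, Priya, and Nadia; loses to Sven → score 3.
Jonas has the best pairwise record.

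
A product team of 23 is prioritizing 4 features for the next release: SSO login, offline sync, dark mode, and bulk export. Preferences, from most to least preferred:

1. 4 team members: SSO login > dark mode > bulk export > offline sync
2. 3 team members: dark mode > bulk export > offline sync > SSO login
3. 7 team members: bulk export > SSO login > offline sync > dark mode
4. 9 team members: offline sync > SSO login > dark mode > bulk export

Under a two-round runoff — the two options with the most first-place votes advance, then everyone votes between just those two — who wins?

bulk export

Round 1 first-place votes: SSO login 4, offline sync 9, dark mode 3, bulk export 7.
offline sync and bulk export advance.
Runoff: offline sync is preferred to bulk export by 9 voters; bulk export by 14.
bulk export wins the runoff.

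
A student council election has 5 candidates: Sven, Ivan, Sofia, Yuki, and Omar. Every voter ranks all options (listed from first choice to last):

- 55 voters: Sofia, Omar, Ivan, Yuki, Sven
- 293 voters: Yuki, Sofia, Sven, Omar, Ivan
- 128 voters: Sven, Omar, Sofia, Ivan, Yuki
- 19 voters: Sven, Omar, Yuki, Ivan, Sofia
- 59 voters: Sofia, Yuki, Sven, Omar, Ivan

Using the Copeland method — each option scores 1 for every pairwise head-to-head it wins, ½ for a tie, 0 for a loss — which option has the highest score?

Yuki

Sven: beats Ivan and Omar; loses to Sofia and Yuki → score 2.
Ivan: loses to Sven, Sofia, Yuki, and Omar → score 0.
Sofia: beats Sven, Ivan, and Omar; loses to Yuki → score 3.
Yuki: beats Sven, Ivan, Sofia, and Omar → score 4.
Omar: beats Ivan; loses to Sven, Sofia, and Yuki → score 1.
Yuki has the best pairwise record.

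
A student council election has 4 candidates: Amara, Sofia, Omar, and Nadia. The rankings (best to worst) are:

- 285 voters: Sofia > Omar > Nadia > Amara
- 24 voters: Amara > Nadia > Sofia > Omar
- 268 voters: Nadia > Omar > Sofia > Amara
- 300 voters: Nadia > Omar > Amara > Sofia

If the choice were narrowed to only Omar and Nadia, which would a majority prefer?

Nadia

Voters preferring Omar to Nadia: 285; preferring Nadia to Omar: 592.
Nadia wins the head-to-head.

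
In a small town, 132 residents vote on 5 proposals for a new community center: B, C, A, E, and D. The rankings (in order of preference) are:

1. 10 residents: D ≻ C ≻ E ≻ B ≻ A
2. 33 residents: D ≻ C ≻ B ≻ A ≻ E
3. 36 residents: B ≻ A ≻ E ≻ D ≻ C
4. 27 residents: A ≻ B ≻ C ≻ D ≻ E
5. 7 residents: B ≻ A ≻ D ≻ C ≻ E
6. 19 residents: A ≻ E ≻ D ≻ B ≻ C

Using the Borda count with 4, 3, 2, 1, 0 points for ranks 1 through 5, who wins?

B: 10·1 + 33·2 + 36·4 + 27·3 + 7·4 + 19·1 = 348
C: 10·3 + 33·3 + 36·0 + 27·2 + 7·1 + 19·0 = 190
A: 10·0 + 33·1 + 36·3 + 27·4 + 7·3 + 19·4 = 346
E: 10·2 + 33·0 + 36·2 + 27·0 + 7·0 + 19·3 = 149
D: 10·4 + 33·4 + 36·1 + 27·1 + 7·2 + 19·2 = 287
B has the highest Borda score (348).

B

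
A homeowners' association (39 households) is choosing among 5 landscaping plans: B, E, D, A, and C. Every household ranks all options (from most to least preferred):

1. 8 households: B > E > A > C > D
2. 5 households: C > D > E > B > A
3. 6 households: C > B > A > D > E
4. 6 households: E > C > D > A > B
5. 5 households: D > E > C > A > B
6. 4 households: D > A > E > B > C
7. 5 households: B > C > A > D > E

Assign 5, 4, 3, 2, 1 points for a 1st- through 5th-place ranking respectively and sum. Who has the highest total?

B: 8·5 + 5·2 + 6·4 + 6·1 + 5·1 + 4·2 + 5·5 = 118
E: 8·4 + 5·3 + 6·1 + 6·5 + 5·4 + 4·3 + 5·1 = 120
D: 8·1 + 5·4 + 6·2 + 6·3 + 5·5 + 4·5 + 5·2 = 113
A: 8·3 + 5·1 + 6·3 + 6·2 + 5·2 + 4·4 + 5·3 = 100
C: 8·2 + 5·5 + 6·5 + 6·4 + 5·3 + 4·1 + 5·4 = 134
C has the highest Borda score (134).

C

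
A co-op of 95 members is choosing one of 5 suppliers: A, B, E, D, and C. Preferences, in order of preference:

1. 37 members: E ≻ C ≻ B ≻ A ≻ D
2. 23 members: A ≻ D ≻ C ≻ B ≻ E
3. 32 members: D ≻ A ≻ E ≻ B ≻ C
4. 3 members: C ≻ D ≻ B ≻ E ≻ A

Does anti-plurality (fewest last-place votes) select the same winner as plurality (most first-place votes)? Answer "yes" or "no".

Anti-plurality — last-place votes: A 3, B 0, E 23, D 37, C 32. Winner: B.
Plurality — first-place votes: A 23, B 0, E 37, D 32, C 3. Winner: E.
The two methods disagree.

no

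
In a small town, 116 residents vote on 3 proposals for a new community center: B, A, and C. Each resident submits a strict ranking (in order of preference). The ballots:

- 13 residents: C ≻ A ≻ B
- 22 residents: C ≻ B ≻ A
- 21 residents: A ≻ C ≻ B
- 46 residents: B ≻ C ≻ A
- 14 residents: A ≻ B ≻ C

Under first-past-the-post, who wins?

B

First-place votes: B 46, A 35, C 35.
B has the most first-place votes.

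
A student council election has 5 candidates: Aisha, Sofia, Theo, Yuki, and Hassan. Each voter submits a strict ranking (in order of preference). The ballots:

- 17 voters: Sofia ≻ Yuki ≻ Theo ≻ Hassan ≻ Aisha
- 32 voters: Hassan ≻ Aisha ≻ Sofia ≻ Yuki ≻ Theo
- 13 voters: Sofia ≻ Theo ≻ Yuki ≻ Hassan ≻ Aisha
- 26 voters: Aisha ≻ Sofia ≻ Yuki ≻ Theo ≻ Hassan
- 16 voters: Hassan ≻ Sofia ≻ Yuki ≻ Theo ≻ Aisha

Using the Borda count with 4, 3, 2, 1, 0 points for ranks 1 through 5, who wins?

Sofia

Aisha: 17·0 + 32·3 + 13·0 + 26·4 + 16·0 = 200
Sofia: 17·4 + 32·2 + 13·4 + 26·3 + 16·3 = 310
Theo: 17·2 + 32·0 + 13·3 + 26·1 + 16·1 = 115
Yuki: 17·3 + 32·1 + 13·2 + 26·2 + 16·2 = 193
Hassan: 17·1 + 32·4 + 13·1 + 26·0 + 16·4 = 222
Sofia has the highest Borda score (310).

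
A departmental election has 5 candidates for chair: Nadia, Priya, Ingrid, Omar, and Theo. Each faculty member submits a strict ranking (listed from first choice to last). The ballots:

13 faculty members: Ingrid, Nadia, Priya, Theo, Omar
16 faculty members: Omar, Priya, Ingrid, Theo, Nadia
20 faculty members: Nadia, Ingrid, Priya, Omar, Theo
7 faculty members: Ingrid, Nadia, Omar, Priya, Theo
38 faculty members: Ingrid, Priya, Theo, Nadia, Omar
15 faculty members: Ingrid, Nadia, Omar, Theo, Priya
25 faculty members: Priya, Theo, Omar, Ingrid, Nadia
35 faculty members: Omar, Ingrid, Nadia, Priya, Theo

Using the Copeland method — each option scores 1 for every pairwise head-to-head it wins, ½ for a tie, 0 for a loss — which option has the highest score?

Nadia: beats Priya, Omar, and Theo; loses to Ingrid → score 3.
Priya: beats Omar and Theo; loses to Nadia and Ingrid → score 2.
Ingrid: beats Nadia, Priya, Omar, and Theo → score 4.
Omar: beats Theo; loses to Nadia, Priya, and Ingrid → score 1.
Theo: loses to Nadia, Priya, Ingrid, and Omar → score 0.
Ingrid has the best pairwise record.

Ingrid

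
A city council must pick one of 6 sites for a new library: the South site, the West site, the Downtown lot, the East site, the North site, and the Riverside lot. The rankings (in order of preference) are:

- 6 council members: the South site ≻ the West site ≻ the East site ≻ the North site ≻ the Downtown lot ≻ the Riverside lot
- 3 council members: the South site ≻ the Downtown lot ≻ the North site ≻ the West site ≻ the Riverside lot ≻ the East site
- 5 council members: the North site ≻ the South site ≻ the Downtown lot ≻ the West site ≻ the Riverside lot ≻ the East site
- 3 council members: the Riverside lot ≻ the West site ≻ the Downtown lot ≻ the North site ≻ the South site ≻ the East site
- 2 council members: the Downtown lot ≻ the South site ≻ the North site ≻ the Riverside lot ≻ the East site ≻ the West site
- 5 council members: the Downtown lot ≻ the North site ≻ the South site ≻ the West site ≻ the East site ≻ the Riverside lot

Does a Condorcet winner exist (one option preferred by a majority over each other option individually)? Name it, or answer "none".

none

Checking pairwise contests:
the North site beats the South site 13–11.
the South site beats the West site 21–3.
the South site beats the Downtown lot 14–10.
the South site beats the East site 24–0.
the Downtown lot beats the North site 13–11.
the South site beats the Riverside lot 21–3.
Every option loses at least one head-to-head, so there is no Condorcet winner.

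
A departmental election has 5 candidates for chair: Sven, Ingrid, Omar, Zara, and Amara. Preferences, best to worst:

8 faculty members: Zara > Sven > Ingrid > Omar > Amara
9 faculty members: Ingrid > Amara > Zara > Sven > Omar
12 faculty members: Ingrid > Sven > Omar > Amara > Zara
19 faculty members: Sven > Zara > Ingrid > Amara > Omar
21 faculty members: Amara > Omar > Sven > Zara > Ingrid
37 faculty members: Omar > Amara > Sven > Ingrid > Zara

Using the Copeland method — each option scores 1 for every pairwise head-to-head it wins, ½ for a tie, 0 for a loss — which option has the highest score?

Sven: beats Ingrid and Zara; loses to Omar and Amara → score 2.
Ingrid: beats Zara; loses to Sven, Omar, and Amara → score 1.
Omar: beats Sven, Ingrid, Zara, and Amara → score 4.
Zara: loses to Sven, Ingrid, Omar, and Amara → score 0.
Amara: beats Sven, Ingrid, and Zara; loses to Omar → score 3.
Omar has the best pairwise record.

Omar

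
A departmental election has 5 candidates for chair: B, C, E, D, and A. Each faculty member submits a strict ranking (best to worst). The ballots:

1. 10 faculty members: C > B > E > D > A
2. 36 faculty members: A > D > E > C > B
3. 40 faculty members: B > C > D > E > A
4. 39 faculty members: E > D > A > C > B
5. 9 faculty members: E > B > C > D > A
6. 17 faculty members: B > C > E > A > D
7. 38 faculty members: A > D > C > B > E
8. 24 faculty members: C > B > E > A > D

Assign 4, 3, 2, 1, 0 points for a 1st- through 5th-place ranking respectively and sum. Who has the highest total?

C

B: 10·3 + 36·0 + 40·4 + 39·0 + 9·3 + 17·4 + 38·1 + 24·3 = 395
C: 10·4 + 36·1 + 40·3 + 39·1 + 9·2 + 17·3 + 38·2 + 24·4 = 476
E: 10·2 + 36·2 + 40·1 + 39·4 + 9·4 + 17·2 + 38·0 + 24·2 = 406
D: 10·1 + 36·3 + 40·2 + 39·3 + 9·1 + 17·0 + 38·3 + 24·0 = 438
A: 10·0 + 36·4 + 40·0 + 39·2 + 9·0 + 17·1 + 38·4 + 24·1 = 415
C has the highest Borda score (476).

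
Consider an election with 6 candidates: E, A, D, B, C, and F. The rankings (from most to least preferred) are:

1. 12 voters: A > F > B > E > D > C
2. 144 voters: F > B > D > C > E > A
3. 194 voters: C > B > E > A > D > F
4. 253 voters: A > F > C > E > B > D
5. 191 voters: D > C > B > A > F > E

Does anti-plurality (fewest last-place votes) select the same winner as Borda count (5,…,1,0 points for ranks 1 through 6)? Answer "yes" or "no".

Anti-plurality — last-place votes: E 191, A 144, D 253, B 0, C 12, F 194. Winner: B.
Borda — scores: E 1256, A 2095, D 1593, B 2214, C 2781, F 1971. Winner: C.
The two methods disagree.

no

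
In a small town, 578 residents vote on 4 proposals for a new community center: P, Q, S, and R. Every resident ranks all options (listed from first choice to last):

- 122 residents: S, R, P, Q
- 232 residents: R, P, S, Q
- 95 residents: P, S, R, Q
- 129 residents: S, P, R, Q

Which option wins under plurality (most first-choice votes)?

First-place votes: P 95, Q 0, S 251, R 232.
S has the most first-place votes.

S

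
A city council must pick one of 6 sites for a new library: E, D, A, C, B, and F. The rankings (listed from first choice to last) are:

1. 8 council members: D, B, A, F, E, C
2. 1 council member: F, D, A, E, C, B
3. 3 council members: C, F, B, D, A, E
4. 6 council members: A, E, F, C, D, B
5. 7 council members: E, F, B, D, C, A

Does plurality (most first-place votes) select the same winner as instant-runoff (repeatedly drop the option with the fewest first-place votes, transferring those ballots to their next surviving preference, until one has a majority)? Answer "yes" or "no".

no

Plurality — first-place votes: E 7, D 8, A 6, C 3, B 0, F 1. Winner: D.
Instant-runoff — R1 E 7, D 8, A 6, C 3, B 0, F 1 (B out); R2 E 7, D 8, A 6, C 3, F 1 (F out); R3 E 7, D 9, A 6, C 3 (C out); R4 E 7, D 12, A 6 (A out); R5 E 13, D 12 (E winner). Winner: E.
The two methods disagree.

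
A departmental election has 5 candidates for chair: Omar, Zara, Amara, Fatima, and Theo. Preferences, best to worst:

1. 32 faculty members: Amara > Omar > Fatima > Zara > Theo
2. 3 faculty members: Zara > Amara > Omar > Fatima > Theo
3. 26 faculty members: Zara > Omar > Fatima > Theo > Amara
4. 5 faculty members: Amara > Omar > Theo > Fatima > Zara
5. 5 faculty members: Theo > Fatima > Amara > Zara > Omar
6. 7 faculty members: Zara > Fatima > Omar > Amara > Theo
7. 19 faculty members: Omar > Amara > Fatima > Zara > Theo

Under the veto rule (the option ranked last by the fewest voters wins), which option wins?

Last-place votes: Omar 5, Zara 5, Amara 26, Fatima 0, Theo 61.
Fatima is ranked last by the fewest voters, so Fatima wins.

Fatima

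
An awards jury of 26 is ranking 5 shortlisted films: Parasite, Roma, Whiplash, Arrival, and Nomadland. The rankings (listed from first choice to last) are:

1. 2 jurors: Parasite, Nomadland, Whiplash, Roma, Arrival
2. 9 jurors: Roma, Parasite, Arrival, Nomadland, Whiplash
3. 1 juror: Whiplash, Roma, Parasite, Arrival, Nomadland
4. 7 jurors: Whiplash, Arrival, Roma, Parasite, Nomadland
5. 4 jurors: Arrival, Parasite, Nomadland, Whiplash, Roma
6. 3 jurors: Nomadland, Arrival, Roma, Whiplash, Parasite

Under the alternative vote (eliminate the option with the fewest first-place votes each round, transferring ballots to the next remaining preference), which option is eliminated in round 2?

Arrival

Round 1: Parasite 2, Roma 9, Whiplash 8, Arrival 4, Nomadland 3. Eliminate Parasite.
Round 2: Roma 9, Whiplash 8, Arrival 4, Nomadland 5. Eliminate Arrival.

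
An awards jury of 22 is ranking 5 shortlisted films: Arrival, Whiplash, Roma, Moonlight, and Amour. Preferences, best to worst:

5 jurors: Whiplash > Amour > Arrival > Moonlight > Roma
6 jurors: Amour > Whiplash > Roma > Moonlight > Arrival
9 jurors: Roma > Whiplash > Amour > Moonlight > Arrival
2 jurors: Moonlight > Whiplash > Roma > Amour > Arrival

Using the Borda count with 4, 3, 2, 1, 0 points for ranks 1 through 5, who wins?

Arrival: 5·2 + 6·0 + 9·0 + 2·0 = 10
Whiplash: 5·4 + 6·3 + 9·3 + 2·3 = 71
Roma: 5·0 + 6·2 + 9·4 + 2·2 = 52
Moonlight: 5·1 + 6·1 + 9·1 + 2·4 = 28
Amour: 5·3 + 6·4 + 9·2 + 2·1 = 59
Whiplash has the highest Borda score (71).

Whiplash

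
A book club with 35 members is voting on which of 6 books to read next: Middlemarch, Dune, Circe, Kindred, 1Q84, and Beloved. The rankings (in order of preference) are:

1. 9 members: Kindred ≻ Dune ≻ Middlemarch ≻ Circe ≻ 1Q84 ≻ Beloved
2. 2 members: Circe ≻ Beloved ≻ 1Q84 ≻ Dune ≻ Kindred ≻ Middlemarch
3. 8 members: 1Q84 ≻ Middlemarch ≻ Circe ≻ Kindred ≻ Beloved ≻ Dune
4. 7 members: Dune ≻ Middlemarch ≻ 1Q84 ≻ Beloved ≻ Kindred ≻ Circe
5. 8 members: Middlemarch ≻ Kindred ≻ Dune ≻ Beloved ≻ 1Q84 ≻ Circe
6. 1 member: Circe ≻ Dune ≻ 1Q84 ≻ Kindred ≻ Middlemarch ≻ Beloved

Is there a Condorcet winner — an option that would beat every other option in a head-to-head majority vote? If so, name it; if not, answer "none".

Checking pairwise contests:
Dune beats Middlemarch 19–16.
Kindred beats Dune 25–10.
Middlemarch beats Circe 32–3.
Middlemarch beats Kindred 23–12.
Middlemarch beats 1Q84 24–11.
Middlemarch beats Beloved 33–2.
Every option loses at least one head-to-head, so there is no Condorcet winner.

none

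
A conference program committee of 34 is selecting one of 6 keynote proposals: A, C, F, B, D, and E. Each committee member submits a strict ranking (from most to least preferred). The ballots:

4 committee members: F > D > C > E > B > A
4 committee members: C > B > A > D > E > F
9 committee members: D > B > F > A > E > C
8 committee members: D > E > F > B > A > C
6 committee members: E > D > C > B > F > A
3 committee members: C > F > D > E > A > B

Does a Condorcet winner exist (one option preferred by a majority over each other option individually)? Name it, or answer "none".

D

D vs A: 30–4 for D.
D vs C: 27–7 for D.
D vs F: 27–7 for D.
D vs B: 30–4 for D.
D vs E: 28–6 for D.
D beats every other option head-to-head.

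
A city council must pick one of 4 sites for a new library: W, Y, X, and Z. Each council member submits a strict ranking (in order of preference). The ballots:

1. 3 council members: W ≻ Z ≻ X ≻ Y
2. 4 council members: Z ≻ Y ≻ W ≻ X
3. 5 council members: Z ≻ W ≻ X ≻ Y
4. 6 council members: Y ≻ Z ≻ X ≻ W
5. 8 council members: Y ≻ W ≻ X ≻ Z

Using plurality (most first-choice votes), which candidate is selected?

First-place votes: W 3, Y 14, X 0, Z 9.
Y has the most first-place votes.

Y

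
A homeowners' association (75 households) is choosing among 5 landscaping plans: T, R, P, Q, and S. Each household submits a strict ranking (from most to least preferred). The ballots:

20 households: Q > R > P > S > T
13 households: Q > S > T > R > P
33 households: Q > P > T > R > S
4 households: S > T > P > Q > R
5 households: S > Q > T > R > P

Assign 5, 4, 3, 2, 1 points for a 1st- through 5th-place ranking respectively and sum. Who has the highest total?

Q

T: 20·1 + 13·3 + 33·3 + 4·4 + 5·3 = 189
R: 20·4 + 13·2 + 33·2 + 4·1 + 5·2 = 186
P: 20·3 + 13·1 + 33·4 + 4·3 + 5·1 = 222
Q: 20·5 + 13·5 + 33·5 + 4·2 + 5·4 = 358
S: 20·2 + 13·4 + 33·1 + 4·5 + 5·5 = 170
Q has the highest Borda score (358).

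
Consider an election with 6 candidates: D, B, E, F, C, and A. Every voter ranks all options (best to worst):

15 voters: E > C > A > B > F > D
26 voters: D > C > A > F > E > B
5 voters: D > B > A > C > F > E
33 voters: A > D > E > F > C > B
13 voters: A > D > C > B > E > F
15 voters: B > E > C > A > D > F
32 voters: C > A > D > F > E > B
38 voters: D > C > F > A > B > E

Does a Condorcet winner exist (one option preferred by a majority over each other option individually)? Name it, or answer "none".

Checking pairwise contests:
A beats D 108–69.
D beats B 147–30.
D beats E 147–30.
D beats F 162–15.
D beats C 115–62.
C beats A 126–51.
Every option loses at least one head-to-head, so there is no Condorcet winner.

none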